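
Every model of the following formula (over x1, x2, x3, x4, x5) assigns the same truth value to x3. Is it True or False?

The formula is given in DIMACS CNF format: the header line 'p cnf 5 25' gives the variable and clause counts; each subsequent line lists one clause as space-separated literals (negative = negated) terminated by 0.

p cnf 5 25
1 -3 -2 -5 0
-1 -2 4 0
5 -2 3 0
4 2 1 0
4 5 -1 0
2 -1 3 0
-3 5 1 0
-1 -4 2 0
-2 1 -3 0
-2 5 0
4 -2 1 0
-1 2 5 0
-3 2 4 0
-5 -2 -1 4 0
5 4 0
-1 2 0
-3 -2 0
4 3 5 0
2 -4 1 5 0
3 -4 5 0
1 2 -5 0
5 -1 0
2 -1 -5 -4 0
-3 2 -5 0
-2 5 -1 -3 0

False

Suppose x3 = True.
(¬x2) alone gives x2 = False.
(x4) alone gives x4 = True.
(¬x1) alone gives x1 = False.
(x5) alone gives x5 = True.
That conflicts with the unit clause (¬x5).
So every satisfying assignment has x3 = False.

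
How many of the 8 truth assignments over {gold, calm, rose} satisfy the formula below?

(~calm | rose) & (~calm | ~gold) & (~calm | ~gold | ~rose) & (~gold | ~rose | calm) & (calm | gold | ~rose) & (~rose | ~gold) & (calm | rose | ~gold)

There are 2^3 = 8 truth assignments over (gold, calm, rose).
Split on gold. With gold = 1, the clauses containing gold are satisfied and ~gold drops from the rest; 0 of the 2^2 = 4 assignments to the other variables satisfy what remains.
With gold = 0, by the same count on the reduced clause set, 2 assignments work.
(One model: gold=F, calm=F, rose=F.)
Total: 0 + 2 = 2.

2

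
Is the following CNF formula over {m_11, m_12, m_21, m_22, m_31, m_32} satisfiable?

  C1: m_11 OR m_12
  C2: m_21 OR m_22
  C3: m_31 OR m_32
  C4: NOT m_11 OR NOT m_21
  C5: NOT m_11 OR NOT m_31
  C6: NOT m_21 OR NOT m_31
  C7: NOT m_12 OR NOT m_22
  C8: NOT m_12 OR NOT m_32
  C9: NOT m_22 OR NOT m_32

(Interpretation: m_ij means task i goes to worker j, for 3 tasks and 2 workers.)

No, unsatisfiable

Case m_11 = true:
The clause (NOT m_21) is unit, so m_21 = false.
The clause (m_22) is unit, so m_22 = true.
The clause (NOT m_31) is unit, so m_31 = false.
The clause (m_32) is unit, so m_32 = true.
That conflicts with the unit clause (NOT m_32).
Backtrack on m_11: now try m_11 = false.
The clause (m_12) is unit, so m_12 = true.
The clause (NOT m_22) is unit, so m_22 = false.
The clause (m_21) is unit, so m_21 = true.
The clause (NOT m_31) is unit, so m_31 = false.
The clause (m_32) is unit, so m_32 = true.
That conflicts with the unit clause (NOT m_32).
Either choice for m_11 ends in contradiction.
No assignment satisfies every clause.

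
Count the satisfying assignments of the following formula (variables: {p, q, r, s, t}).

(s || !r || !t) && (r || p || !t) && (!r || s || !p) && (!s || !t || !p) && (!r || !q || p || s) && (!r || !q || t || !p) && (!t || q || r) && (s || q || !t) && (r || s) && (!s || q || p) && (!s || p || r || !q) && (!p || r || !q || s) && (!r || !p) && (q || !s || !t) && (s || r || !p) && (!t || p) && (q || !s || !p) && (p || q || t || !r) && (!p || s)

2

There are 2^5 = 32 truth assignments over (p, q, r, s, t).
Split on r. With r = true, the clauses containing r are satisfied and !r drops from the rest; 1 of the 2^4 = 16 assignments to the other variables satisfy what remains.
With r = false, by the same count on the reduced clause set, 1 assignment works.
(One model: p=F, q=T, r=T, s=T, t=F.)
Total: 1 + 1 = 2.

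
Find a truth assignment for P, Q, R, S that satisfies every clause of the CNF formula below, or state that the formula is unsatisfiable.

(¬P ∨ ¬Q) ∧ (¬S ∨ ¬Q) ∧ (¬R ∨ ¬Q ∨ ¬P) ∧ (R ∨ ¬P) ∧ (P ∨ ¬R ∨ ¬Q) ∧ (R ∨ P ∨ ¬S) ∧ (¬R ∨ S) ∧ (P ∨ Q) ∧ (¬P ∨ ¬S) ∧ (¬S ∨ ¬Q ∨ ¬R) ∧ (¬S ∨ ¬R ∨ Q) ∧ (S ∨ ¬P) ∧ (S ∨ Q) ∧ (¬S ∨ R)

Try P = False.
Unit clause (Q) forces Q = True.
Unit clause (¬S) forces S = False.
Unit clause (¬R) forces R = False.
This assignment satisfies each clause.

P: False, Q: True, R: False, S: False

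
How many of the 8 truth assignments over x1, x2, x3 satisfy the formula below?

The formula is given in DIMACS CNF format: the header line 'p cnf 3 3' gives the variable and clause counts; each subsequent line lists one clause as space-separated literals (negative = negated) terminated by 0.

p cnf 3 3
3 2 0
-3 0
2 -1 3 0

2

There are 2^3 = 8 truth assignments over (x1, x2, x3).
Check each against the 3 clauses (columns in the order x1, x2, x3):
  F F F  ✗ fails (x3 ∨ x2)
  F F T  ✗ fails (¬x3)
  F T F  ✓ satisfies all
  F T T  ✗ fails (¬x3)
  T F F  ✗ fails (x3 ∨ x2)
  T F T  ✗ fails (¬x3)
  T T F  ✓ satisfies all
  T T T  ✗ fails (¬x3)
2 of the 8 rows are models.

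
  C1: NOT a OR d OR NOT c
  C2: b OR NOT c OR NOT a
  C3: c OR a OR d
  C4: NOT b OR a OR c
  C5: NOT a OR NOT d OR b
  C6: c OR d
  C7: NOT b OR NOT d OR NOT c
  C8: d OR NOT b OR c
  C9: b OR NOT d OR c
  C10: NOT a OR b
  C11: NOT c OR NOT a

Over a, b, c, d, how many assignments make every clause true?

There are 2^4 = 16 truth assignments over (a, b, c, d).
Check each against the 11 clauses (columns in the order a, b, c, d):
  F F F F  ✗ fails (c OR a OR d)
  F F F T  ✗ fails (b OR NOT d OR c)
  F F T F  ✓ satisfies all
  F F T T  ✓ satisfies all
  F T F F  ✗ fails (c OR a OR d)
  F T F T  ✗ fails (NOT b OR a OR c)
  F T T F  ✓ satisfies all
  F T T T  ✗ fails (NOT b OR NOT d OR NOT c)
  T F F F  ✗ fails (c OR d)
  T F F T  ✗ fails (NOT a OR NOT d OR b)
  T F T F  ✗ fails (NOT a OR d OR NOT c)
  T F T T  ✗ fails (b OR NOT c OR NOT a)
  T T F F  ✗ fails (c OR d)
  T T F T  ✓ satisfies all
  T T T F  ✗ fails (NOT a OR d OR NOT c)
  T T T T  ✗ fails (NOT b OR NOT d OR NOT c)
4 of the 16 rows are models.

4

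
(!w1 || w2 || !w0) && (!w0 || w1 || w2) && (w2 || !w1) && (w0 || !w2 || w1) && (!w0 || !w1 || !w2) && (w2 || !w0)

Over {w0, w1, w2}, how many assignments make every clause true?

3

There are 2^3 = 8 truth assignments over (w0, w1, w2).
Check each against the 6 clauses (columns in the order w0, w1, w2):
  F F F  ✓ satisfies all
  F F T  ✗ fails (w0 || !w2 || w1)
  F T F  ✗ fails (w2 || !w1)
  F T T  ✓ satisfies all
  T F F  ✗ fails (!w0 || w1 || w2)
  T F T  ✓ satisfies all
  T T F  ✗ fails (!w1 || w2 || !w0)
  T T T  ✗ fails (!w0 || !w1 || !w2)
3 of the 8 rows are models.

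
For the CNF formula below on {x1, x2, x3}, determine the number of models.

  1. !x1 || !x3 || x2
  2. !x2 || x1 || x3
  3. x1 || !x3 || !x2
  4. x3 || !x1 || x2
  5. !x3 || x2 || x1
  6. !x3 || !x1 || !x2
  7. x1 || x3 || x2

There are 2^3 = 8 truth assignments over (x1, x2, x3).
Check each against the 7 clauses (columns in the order x1, x2, x3):
  F F F  ✗ fails (x1 || x3 || x2)
  F F T  ✗ fails (!x3 || x2 || x1)
  F T F  ✗ fails (!x2 || x1 || x3)
  F T T  ✗ fails (x1 || !x3 || !x2)
  T F F  ✗ fails (x3 || !x1 || x2)
  T F T  ✗ fails (!x1 || !x3 || x2)
  T T F  ✓ satisfies all
  T T T  ✗ fails (!x3 || !x1 || !x2)
1 of the 8 rows is a model.

1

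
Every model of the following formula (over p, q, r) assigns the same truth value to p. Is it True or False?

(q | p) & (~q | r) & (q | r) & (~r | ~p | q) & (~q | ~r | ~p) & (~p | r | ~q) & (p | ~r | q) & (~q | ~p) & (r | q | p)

False

Suppose p = 1.
The clause (~q) is unit, so q = 0.
The clause (r) is unit, so r = 1.
But (~r) is also a unit clause — contradiction.
So every satisfying assignment has p = False.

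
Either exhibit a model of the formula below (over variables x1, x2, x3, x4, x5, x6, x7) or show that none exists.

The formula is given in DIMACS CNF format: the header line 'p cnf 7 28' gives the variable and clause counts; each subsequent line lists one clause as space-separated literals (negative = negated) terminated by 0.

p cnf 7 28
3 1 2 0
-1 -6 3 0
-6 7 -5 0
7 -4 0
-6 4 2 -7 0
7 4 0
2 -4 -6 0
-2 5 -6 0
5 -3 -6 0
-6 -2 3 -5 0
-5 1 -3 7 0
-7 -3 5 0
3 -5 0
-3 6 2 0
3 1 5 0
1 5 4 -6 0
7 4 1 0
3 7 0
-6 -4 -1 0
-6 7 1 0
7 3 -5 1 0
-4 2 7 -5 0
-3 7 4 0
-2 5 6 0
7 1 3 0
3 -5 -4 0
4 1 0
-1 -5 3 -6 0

Try x7 = True.
Try x3 = True.
From the singleton clause (x5), x5 = True.
Try x6 = False.
From the singleton clause (x2), x2 = True.
Try x4 = True.
Every clause is now satisfied; x1 is unconstrained.

x1 ↦ True,  x2 ↦ True,  x3 ↦ True,  x4 ↦ True,  x5 ↦ True,  x6 ↦ False,  x7 ↦ True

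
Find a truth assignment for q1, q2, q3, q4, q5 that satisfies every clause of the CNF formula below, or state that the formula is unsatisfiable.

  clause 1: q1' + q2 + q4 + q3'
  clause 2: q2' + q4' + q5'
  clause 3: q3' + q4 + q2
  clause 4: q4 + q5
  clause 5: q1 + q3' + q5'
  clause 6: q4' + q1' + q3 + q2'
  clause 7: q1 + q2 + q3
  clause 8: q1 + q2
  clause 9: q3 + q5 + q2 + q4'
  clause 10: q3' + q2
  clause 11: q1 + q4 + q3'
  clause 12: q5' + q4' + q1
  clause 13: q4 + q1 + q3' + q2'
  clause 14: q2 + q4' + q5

q1: 1; q2: 1; q3: 0; q4: 0; q5: 1

Branch on q4: set q4 = 0.
Unit clause (q5) forces q5 = 1.
Branch on q3: set q3 = 0.
Branch on q1: set q1 = 1.
No clause remains; q2 is free.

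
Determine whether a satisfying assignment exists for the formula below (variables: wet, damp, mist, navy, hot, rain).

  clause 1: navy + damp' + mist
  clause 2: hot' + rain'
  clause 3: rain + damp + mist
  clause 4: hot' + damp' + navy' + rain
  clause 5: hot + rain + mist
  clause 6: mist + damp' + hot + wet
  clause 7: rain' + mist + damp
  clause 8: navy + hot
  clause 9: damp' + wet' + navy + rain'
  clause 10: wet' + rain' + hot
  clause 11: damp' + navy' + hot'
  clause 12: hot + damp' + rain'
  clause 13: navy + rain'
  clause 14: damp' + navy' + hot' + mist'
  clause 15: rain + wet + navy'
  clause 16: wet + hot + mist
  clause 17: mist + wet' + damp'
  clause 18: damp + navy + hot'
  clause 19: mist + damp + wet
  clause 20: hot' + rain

Yes

Try hot = 0.
From the singleton clause (navy), navy = 1.
Try rain = 0.
From the singleton clause (mist), mist = 1.
From the singleton clause (wet), wet = 1.
No clause remains; damp is free.
A satisfying assignment: wet=1; damp=0; mist=1; navy=1; hot=0; rain=0.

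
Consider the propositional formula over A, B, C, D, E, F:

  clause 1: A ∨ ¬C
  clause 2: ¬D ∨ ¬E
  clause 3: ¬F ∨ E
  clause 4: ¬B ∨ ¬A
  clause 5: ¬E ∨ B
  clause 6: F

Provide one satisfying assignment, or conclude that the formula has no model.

A=False; B=True; C=False; D=False; E=True; F=True

From the singleton clause (F), F = True.
From the singleton clause (E), E = True.
From the singleton clause (¬D), D = False.
From the singleton clause (B), B = True.
From the singleton clause (¬A), A = False.
From the singleton clause (¬C), C = False.
Every clause now holds.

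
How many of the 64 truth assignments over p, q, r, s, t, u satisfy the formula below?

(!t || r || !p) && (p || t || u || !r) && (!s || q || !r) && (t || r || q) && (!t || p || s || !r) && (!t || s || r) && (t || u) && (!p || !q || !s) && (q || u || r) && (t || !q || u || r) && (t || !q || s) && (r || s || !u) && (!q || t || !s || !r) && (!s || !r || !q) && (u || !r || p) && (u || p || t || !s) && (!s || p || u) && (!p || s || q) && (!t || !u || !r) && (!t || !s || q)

4

There are 2^6 = 64 truth assignments over (p, q, r, s, t, u).
Split on u. With u = true, the clauses containing u are satisfied and !u drops from the rest; 3 of the 2^5 = 32 assignments to the other variables satisfy what remains.
With u = false, by the same count on the reduced clause set, 1 assignment works.
(One model: p=F, q=F, r=T, s=F, t=F, u=T.)
Total: 3 + 1 = 4.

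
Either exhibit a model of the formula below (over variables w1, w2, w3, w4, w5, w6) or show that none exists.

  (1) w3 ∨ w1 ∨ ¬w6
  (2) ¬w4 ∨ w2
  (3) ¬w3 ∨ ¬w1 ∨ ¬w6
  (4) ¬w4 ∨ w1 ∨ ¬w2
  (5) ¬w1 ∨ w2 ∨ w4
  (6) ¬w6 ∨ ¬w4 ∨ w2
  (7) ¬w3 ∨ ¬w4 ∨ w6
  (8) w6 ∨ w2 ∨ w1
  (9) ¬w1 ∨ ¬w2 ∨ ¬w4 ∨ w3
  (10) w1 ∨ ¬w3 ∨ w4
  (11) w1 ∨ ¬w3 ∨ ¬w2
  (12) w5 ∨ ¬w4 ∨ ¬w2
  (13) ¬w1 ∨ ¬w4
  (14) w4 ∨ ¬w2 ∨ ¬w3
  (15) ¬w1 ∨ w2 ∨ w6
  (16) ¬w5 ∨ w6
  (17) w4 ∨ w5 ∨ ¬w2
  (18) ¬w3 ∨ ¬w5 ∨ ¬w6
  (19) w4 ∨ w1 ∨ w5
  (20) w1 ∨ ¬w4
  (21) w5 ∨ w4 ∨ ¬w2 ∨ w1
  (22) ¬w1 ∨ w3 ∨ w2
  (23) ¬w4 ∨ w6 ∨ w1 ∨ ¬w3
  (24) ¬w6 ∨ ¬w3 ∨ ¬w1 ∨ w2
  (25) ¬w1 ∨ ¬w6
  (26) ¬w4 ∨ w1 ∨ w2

UNSATISFIABLE

Try w4 = False.
Try w1 = False.
(¬w3) alone gives w3 = False.
(¬w6) alone gives w6 = False.
(w2) alone gives w2 = True.
(¬w5) alone gives w5 = False.
But (w5) is also a unit clause — contradiction.
Backtrack on w1: now try w1 = True.
(w2) alone gives w2 = True.
(¬w3) alone gives w3 = False.
(w5) alone gives w5 = True.
(w6) alone gives w6 = True.
But (¬w6) is also a unit clause — contradiction.
Neither w1 = True nor w1 = False works.
Backtrack on w4: now try w4 = True.
(w2) alone gives w2 = True.
(w1) alone gives w1 = True.
But (¬w1) is also a unit clause — contradiction.
Neither w4 = True nor w4 = False works.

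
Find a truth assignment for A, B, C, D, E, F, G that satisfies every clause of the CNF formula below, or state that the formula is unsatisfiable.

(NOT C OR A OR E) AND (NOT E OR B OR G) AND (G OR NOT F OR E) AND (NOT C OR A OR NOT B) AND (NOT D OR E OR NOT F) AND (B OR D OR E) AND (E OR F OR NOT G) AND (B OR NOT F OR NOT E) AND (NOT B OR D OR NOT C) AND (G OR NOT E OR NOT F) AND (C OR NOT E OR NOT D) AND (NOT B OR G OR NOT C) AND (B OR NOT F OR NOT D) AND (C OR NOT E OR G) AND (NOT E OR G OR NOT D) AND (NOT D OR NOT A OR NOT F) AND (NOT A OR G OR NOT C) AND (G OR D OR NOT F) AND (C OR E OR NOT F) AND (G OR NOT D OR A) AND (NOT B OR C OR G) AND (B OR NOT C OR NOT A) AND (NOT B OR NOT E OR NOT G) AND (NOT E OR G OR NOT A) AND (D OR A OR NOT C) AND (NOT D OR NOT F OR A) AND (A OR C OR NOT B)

A: false; B: false; C: true; D: true; E: true; F: false; G: true

Branch on C: set C = true.
Branch on A: set A = false.
The clause (E) is unit, so E = true.
The clause (NOT B) is unit, so B = false.
The clause (G) is unit, so G = true.
The clause (NOT F) is unit, so F = false.
The clause (D) is unit, so D = true.
All clauses are satisfied.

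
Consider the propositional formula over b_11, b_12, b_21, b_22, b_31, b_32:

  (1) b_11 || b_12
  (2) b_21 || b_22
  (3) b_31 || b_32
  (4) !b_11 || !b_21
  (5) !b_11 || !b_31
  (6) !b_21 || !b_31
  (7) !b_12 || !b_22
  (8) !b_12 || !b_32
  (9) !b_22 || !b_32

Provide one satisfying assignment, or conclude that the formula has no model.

UNSATISFIABLE

Branch on b_11: set b_11 = true.
Unit clause (!b_21) forces b_21 = false.
Unit clause (b_22) forces b_22 = true.
Unit clause (!b_31) forces b_31 = false.
Unit clause (b_32) forces b_32 = true.
Now (!b_32) is unsatisfied and unit — conflict.
So b_11 must be the other value — set b_11 = false.
Unit clause (b_12) forces b_12 = true.
Unit clause (!b_22) forces b_22 = false.
Unit clause (b_21) forces b_21 = true.
Unit clause (!b_31) forces b_31 = false.
Unit clause (b_32) forces b_32 = true.
Now (!b_32) is unsatisfied and unit — conflict.
Either choice for b_11 ends in contradiction.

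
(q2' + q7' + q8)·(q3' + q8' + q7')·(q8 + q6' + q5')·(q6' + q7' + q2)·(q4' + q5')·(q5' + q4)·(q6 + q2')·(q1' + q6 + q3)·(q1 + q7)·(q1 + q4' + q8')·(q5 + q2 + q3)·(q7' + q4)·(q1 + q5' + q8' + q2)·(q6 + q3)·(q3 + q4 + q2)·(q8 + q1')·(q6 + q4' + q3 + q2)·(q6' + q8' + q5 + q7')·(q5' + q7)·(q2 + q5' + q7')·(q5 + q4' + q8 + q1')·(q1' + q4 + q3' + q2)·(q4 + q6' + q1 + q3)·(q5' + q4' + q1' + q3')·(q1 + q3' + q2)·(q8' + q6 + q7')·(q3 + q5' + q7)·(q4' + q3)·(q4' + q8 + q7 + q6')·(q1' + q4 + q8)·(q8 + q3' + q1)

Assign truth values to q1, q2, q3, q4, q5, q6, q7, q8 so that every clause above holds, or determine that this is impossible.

q1 ↦ 1, q2 ↦ 0, q3 ↦ 1, q4 ↦ 1, q5 ↦ 0, q6 ↦ 1, q7 ↦ 0, q8 ↦ 1

Try q4 = 1.
The clause (q5') is unit, so q5 = 0.
The clause (q3) is unit, so q3 = 1.
Try q8 = 1.
The clause (q7') is unit, so q7 = 0.
The clause (q1) is unit, so q1 = 1.
Try q6 = 1.
Every clause is now satisfied; q2 is unconstrained.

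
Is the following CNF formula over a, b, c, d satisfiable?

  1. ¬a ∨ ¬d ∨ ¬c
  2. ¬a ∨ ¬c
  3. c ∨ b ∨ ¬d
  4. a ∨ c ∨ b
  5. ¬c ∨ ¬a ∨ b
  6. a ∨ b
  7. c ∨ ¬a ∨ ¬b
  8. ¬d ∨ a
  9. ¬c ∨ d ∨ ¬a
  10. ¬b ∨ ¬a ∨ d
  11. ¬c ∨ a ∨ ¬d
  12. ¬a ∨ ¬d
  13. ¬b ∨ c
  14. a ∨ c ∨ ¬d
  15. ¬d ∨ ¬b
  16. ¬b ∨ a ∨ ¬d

Branch on a: set a = False.
From the singleton clause (b), b = True.
From the singleton clause (¬d), d = False.
From the singleton clause (c), c = True.
This assignment satisfies each clause.
A satisfying assignment: a=False, b=True, c=True, d=False.

Yes, satisfiable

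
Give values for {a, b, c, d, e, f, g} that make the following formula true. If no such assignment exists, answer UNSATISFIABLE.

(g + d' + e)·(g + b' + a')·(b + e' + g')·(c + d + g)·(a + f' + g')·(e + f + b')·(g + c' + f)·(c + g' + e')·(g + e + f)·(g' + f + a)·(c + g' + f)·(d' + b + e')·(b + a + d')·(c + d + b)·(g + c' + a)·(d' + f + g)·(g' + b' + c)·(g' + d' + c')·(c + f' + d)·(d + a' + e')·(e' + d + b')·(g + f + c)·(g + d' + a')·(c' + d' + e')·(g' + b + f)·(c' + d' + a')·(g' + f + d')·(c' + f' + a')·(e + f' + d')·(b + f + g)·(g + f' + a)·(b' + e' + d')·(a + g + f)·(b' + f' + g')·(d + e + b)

Branch on g: set g = 1.
Branch on b: set b = 1.
The clause (c) is unit, so c = 1.
The clause (d') is unit, so d = 0.
The clause (e') is unit, so e = 0.
The clause (f) is unit, so f = 1.
That conflicts with the unit clause (f').
Undo b and try b = 0.
The clause (e') is unit, so e = 0.
The clause (f) is unit, so f = 1.
The clause (a) is unit, so a = 1.
The clause (c') is unit, so c = 0.
The clause (d) is unit, so d = 1.
That conflicts with the unit clause (d').
Both values of b lead to a conflict.
Undo g and try g = 0.
Branch on d: set d = 0.
The clause (c) is unit, so c = 1.
The clause (f) is unit, so f = 1.
The clause (a) is unit, so a = 1.
That conflicts with the unit clause (a').
Undo d and try d = 1.
The clause (e) is unit, so e = 1.
The clause (b) is unit, so b = 1.
That conflicts with the unit clause (b').
Both values of d lead to a conflict.
Both values of g lead to a conflict.

UNSATISFIABLE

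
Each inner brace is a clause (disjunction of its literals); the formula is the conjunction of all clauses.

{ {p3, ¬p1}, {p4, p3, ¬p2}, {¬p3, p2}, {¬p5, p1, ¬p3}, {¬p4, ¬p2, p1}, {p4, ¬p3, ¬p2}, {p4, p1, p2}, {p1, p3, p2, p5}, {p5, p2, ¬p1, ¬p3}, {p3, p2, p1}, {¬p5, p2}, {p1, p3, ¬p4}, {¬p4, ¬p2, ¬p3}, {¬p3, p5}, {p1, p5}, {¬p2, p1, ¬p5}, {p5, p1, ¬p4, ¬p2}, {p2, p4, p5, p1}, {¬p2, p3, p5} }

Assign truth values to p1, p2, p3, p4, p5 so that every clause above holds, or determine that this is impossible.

UNSATISFIABLE

Suppose p3 = True.
Unit clause (p2) forces p2 = True.
Unit clause (p4) forces p4 = True.
Now (¬p4) is unsatisfied and unit — conflict.
So p3 must be the other value — set p3 = False.
Unit clause (¬p1) forces p1 = False.
Unit clause (p2) forces p2 = True.
Unit clause (p4) forces p4 = True.
Now (¬p4) is unsatisfied and unit — conflict.
Either choice for p3 ends in contradiction.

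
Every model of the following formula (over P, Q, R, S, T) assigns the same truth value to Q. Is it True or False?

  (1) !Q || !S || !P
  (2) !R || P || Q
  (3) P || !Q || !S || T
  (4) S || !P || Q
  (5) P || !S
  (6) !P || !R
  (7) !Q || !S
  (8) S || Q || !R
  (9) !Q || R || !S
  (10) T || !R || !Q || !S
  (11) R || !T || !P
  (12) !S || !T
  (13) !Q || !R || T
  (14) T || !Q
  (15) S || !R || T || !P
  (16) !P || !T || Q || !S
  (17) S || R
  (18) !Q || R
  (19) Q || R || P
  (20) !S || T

True

Suppose Q = false.
Branch on R: set R = false.
The clause (S) is unit, so S = true.
The clause (P) is unit, so P = true.
The clause (!T) is unit, so T = false.
Now (T) is unsatisfied and unit — conflict.
Undo R and try R = true.
The clause (P) is unit, so P = true.
Now (!P) is unsatisfied and unit — conflict.
Either choice for R ends in contradiction.
So every satisfying assignment has Q = True.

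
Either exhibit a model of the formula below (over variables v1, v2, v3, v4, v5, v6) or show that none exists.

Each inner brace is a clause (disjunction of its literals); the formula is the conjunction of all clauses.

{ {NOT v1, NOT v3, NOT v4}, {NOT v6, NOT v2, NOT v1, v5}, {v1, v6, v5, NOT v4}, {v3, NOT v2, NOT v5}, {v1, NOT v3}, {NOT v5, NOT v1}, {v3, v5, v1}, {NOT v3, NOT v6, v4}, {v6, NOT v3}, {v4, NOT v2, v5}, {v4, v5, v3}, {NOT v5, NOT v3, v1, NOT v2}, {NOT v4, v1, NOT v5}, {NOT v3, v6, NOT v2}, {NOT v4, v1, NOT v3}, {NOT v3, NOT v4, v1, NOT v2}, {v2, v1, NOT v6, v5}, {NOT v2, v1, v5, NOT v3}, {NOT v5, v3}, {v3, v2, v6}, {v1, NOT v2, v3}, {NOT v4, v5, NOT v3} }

v1: true,  v2: true,  v3: false,  v4: true,  v5: false,  v6: false

Suppose v1 = true.
(NOT v5) alone gives v5 = false.
Suppose v3 = false.
(v4) alone gives v4 = true.
Suppose v6 = false.
(v2) alone gives v2 = true.
This assignment satisfies each clause.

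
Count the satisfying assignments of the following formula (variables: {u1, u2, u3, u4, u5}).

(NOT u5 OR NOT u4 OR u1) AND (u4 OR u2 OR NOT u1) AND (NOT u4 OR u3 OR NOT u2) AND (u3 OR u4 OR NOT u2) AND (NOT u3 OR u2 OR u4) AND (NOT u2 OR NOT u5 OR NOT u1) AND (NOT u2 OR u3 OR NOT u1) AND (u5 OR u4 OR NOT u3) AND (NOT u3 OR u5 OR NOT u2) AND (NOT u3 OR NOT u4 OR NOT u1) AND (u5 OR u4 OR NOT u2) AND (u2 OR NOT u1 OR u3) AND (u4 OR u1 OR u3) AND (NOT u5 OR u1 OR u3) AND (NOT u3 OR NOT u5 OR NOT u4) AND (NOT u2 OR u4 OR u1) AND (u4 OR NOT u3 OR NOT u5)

There are 2^5 = 32 truth assignments over (u1, u2, u3, u4, u5).
Split on u2. With u2 = true, the clauses containing u2 are satisfied and NOT u2 drops from the rest; 0 of the 2^4 = 16 assignments to the other variables satisfy what remains.
With u2 = false, by the same count on the reduced clause set, 2 assignments work.
Total: 0 + 2 = 2.

2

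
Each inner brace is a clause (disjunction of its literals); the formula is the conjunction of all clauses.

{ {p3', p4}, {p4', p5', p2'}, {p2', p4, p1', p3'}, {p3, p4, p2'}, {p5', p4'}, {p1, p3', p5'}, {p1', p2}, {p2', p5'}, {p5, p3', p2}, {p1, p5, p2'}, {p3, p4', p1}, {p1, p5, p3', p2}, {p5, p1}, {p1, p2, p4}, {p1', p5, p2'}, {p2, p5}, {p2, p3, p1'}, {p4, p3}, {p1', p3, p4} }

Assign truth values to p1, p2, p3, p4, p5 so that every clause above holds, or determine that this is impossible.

UNSATISFIABLE

Try p3 = 0.
(p4) alone gives p4 = 1.
(p5') alone gives p5 = 0.
(p1) alone gives p1 = 1.
(p2) alone gives p2 = 1.
Now (p2') is unsatisfied and unit — conflict.
Undo p3 and try p3 = 1.
(p4) alone gives p4 = 1.
(p5') alone gives p5 = 0.
(p2) alone gives p2 = 1.
(p1) alone gives p1 = 1.
Now (p1') is unsatisfied and unit — conflict.
Neither p3 = 1 nor p3 = 0 works.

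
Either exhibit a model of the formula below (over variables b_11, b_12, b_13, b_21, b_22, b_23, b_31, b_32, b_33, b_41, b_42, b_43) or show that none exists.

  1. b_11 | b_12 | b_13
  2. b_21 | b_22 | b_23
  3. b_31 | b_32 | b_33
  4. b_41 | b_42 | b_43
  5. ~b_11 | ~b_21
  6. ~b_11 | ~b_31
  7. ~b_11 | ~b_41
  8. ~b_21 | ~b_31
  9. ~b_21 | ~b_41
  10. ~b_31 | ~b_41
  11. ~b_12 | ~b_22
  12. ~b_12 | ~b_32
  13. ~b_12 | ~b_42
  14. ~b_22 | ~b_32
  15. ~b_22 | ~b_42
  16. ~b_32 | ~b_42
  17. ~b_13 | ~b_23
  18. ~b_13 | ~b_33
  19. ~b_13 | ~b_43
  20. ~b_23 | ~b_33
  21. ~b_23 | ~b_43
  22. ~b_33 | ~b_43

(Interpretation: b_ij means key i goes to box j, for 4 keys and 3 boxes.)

Branch on b_11: set b_11 = 0.
Branch on b_12: set b_12 = 1.
The clause (~b_22) is unit, so b_22 = 0.
The clause (~b_32) is unit, so b_32 = 0.
The clause (~b_42) is unit, so b_42 = 0.
Branch on b_21: set b_21 = 1.
The clause (~b_31) is unit, so b_31 = 0.
The clause (b_33) is unit, so b_33 = 1.
The clause (~b_41) is unit, so b_41 = 0.
The clause (b_43) is unit, so b_43 = 1.
That conflicts with the unit clause (~b_43).
So b_21 must be the other value — set b_21 = 0.
The clause (b_23) is unit, so b_23 = 1.
The clause (~b_13) is unit, so b_13 = 0.
The clause (~b_33) is unit, so b_33 = 0.
The clause (b_31) is unit, so b_31 = 1.
The clause (~b_41) is unit, so b_41 = 0.
The clause (b_43) is unit, so b_43 = 1.
That conflicts with the unit clause (~b_43).
Either choice for b_21 ends in contradiction.
So b_12 must be the other value — set b_12 = 0.
The clause (b_13) is unit, so b_13 = 1.
The clause (~b_23) is unit, so b_23 = 0.
The clause (~b_33) is unit, so b_33 = 0.
The clause (~b_43) is unit, so b_43 = 0.
Branch on b_21: set b_21 = 1.
The clause (~b_31) is unit, so b_31 = 0.
The clause (b_32) is unit, so b_32 = 1.
The clause (~b_41) is unit, so b_41 = 0.
The clause (b_42) is unit, so b_42 = 1.
That conflicts with the unit clause (~b_42).
So b_21 must be the other value — set b_21 = 0.
The clause (b_22) is unit, so b_22 = 1.
The clause (~b_32) is unit, so b_32 = 0.
The clause (b_31) is unit, so b_31 = 1.
The clause (~b_41) is unit, so b_41 = 0.
The clause (b_42) is unit, so b_42 = 1.
That conflicts with the unit clause (~b_42).
Either choice for b_21 ends in contradiction.
Either choice for b_12 ends in contradiction.
So b_11 must be the other value — set b_11 = 1.
The clause (~b_21) is unit, so b_21 = 0.
The clause (~b_31) is unit, so b_31 = 0.
The clause (~b_41) is unit, so b_41 = 0.
Branch on b_22: set b_22 = 1.
The clause (~b_12) is unit, so b_12 = 0.
The clause (~b_32) is unit, so b_32 = 0.
The clause (b_33) is unit, so b_33 = 1.
The clause (~b_42) is unit, so b_42 = 0.
The clause (b_43) is unit, so b_43 = 1.
That conflicts with the unit clause (~b_43).
So b_22 must be the other value — set b_22 = 0.
The clause (b_23) is unit, so b_23 = 1.
The clause (~b_13) is unit, so b_13 = 0.
The clause (~b_33) is unit, so b_33 = 0.
The clause (b_32) is unit, so b_32 = 1.
The clause (~b_12) is unit, so b_12 = 0.
The clause (~b_42) is unit, so b_42 = 0.
The clause (b_43) is unit, so b_43 = 1.
That conflicts with the unit clause (~b_43).
Either choice for b_22 ends in contradiction.
Either choice for b_11 ends in contradiction.

UNSATISFIABLE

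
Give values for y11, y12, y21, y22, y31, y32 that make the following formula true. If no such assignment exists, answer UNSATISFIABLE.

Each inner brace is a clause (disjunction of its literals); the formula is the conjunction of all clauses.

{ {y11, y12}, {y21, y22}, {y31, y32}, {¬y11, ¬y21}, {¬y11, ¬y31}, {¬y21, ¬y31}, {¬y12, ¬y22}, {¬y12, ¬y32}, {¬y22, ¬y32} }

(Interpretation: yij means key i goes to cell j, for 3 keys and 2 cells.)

UNSATISFIABLE

Case y11 = True:
The clause (¬y21) is unit, so y21 = False.
The clause (y22) is unit, so y22 = True.
The clause (¬y31) is unit, so y31 = False.
The clause (y32) is unit, so y32 = True.
But (¬y32) is also a unit clause — contradiction.
So y11 must be the other value — set y11 = False.
The clause (y12) is unit, so y12 = True.
The clause (¬y22) is unit, so y22 = False.
The clause (y21) is unit, so y21 = True.
The clause (¬y31) is unit, so y31 = False.
The clause (y32) is unit, so y32 = True.
But (¬y32) is also a unit clause — contradiction.
Both values of y11 lead to a conflict.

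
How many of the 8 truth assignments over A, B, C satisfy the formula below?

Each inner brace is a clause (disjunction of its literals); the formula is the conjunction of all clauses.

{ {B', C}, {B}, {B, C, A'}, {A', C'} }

There are 2^3 = 8 truth assignments over (A, B, C).
Check each against the 4 clauses (columns in the order A, B, C):
  F F F  ✗ fails (B)
  F F T  ✗ fails (B)
  F T F  ✗ fails (B' + C)
  F T T  ✓ satisfies all
  T F F  ✗ fails (B)
  T F T  ✗ fails (B)
  T T F  ✗ fails (B' + C)
  T T T  ✗ fails (A' + C')
1 of the 8 rows is a model.

1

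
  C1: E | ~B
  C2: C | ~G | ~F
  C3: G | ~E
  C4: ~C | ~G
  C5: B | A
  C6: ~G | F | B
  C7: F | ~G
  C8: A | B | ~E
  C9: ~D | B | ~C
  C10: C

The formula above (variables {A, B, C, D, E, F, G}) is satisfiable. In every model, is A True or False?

Suppose A = 0.
(B) alone gives B = 1.
(E) alone gives E = 1.
(G) alone gives G = 1.
(~C) alone gives C = 0.
Now (C) is unsatisfied and unit — conflict.
So every satisfying assignment has A = True.

True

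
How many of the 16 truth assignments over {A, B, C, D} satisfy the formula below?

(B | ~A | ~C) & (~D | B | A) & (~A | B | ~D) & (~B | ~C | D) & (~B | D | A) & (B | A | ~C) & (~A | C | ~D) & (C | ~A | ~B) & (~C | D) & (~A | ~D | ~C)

4

There are 2^4 = 16 truth assignments over (A, B, C, D).
Check each against the 10 clauses (columns in the order A, B, C, D):
  F F F F  ✓ satisfies all
  F F F T  ✗ fails (~D | B | A)
  F F T F  ✗ fails (B | A | ~C)
  F F T T  ✗ fails (~D | B | A)
  F T F F  ✗ fails (~B | D | A)
  F T F T  ✓ satisfies all
  F T T F  ✗ fails (~B | ~C | D)
  F T T T  ✓ satisfies all
  T F F F  ✓ satisfies all
  T F F T  ✗ fails (~A | B | ~D)
  T F T F  ✗ fails (B | ~A | ~C)
  T F T T  ✗ fails (B | ~A | ~C)
  T T F F  ✗ fails (C | ~A | ~B)
  T T F T  ✗ fails (~A | C | ~D)
  T T T F  ✗ fails (~B | ~C | D)
  T T T T  ✗ fails (~A | ~D | ~C)
4 of the 16 rows are models.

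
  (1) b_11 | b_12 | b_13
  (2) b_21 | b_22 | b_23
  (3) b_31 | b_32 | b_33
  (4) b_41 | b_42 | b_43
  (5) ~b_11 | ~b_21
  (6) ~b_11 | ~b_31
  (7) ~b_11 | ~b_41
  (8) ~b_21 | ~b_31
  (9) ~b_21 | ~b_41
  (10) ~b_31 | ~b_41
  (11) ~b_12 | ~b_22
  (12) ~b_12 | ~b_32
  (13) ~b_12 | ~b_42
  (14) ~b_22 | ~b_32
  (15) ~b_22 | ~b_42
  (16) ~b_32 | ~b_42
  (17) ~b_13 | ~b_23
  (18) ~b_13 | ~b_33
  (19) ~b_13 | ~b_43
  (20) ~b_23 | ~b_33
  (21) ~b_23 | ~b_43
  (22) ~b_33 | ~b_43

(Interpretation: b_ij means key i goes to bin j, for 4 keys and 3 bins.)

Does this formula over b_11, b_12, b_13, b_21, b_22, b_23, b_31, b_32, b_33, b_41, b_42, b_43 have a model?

No, unsatisfiable

Case b_11 = 0:
Case b_12 = 1:
The clause (~b_22) is unit, so b_22 = 0.
The clause (~b_32) is unit, so b_32 = 0.
The clause (~b_42) is unit, so b_42 = 0.
Case b_21 = 1:
The clause (~b_31) is unit, so b_31 = 0.
The clause (b_33) is unit, so b_33 = 1.
The clause (~b_41) is unit, so b_41 = 0.
The clause (b_43) is unit, so b_43 = 1.
But (~b_43) is also a unit clause — contradiction.
That branch fails; take b_21 = 0 instead.
The clause (b_23) is unit, so b_23 = 1.
The clause (~b_13) is unit, so b_13 = 0.
The clause (~b_33) is unit, so b_33 = 0.
The clause (b_31) is unit, so b_31 = 1.
The clause (~b_41) is unit, so b_41 = 0.
The clause (b_43) is unit, so b_43 = 1.
But (~b_43) is also a unit clause — contradiction.
Both values of b_21 lead to a conflict.
That branch fails; take b_12 = 0 instead.
The clause (b_13) is unit, so b_13 = 1.
The clause (~b_23) is unit, so b_23 = 0.
The clause (~b_33) is unit, so b_33 = 0.
The clause (~b_43) is unit, so b_43 = 0.
Case b_21 = 1:
The clause (~b_31) is unit, so b_31 = 0.
The clause (b_32) is unit, so b_32 = 1.
The clause (~b_41) is unit, so b_41 = 0.
The clause (b_42) is unit, so b_42 = 1.
But (~b_42) is also a unit clause — contradiction.
That branch fails; take b_21 = 0 instead.
The clause (b_22) is unit, so b_22 = 1.
The clause (~b_32) is unit, so b_32 = 0.
The clause (b_31) is unit, so b_31 = 1.
The clause (~b_41) is unit, so b_41 = 0.
The clause (b_42) is unit, so b_42 = 1.
But (~b_42) is also a unit clause — contradiction.
Both values of b_21 lead to a conflict.
Both values of b_12 lead to a conflict.
That branch fails; take b_11 = 1 instead.
The clause (~b_21) is unit, so b_21 = 0.
The clause (~b_31) is unit, so b_31 = 0.
The clause (~b_41) is unit, so b_41 = 0.
Case b_22 = 1:
The clause (~b_12) is unit, so b_12 = 0.
The clause (~b_32) is unit, so b_32 = 0.
The clause (b_33) is unit, so b_33 = 1.
The clause (~b_42) is unit, so b_42 = 0.
The clause (b_43) is unit, so b_43 = 1.
But (~b_43) is also a unit clause — contradiction.
That branch fails; take b_22 = 0 instead.
The clause (b_23) is unit, so b_23 = 1.
The clause (~b_13) is unit, so b_13 = 0.
The clause (~b_33) is unit, so b_33 = 0.
The clause (b_32) is unit, so b_32 = 1.
The clause (~b_12) is unit, so b_12 = 0.
The clause (~b_42) is unit, so b_42 = 0.
The clause (b_43) is unit, so b_43 = 1.
But (~b_43) is also a unit clause — contradiction.
Both values of b_22 lead to a conflict.
Both values of b_11 lead to a conflict.
No assignment satisfies every clause.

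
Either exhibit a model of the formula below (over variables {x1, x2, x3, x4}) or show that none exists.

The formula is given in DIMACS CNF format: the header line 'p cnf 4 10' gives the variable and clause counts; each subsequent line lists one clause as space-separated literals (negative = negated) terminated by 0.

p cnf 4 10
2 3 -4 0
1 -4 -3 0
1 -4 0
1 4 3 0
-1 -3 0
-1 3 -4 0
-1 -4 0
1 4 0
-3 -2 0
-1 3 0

Suppose x1 = True.
The clause (¬x3) is unit, so x3 = False.
Now (x3) is unsatisfied and unit — conflict.
That branch fails; take x1 = False instead.
The clause (¬x4) is unit, so x4 = False.
Now (x4) is unsatisfied and unit — conflict.
Both values of x1 lead to a conflict.

UNSATISFIABLE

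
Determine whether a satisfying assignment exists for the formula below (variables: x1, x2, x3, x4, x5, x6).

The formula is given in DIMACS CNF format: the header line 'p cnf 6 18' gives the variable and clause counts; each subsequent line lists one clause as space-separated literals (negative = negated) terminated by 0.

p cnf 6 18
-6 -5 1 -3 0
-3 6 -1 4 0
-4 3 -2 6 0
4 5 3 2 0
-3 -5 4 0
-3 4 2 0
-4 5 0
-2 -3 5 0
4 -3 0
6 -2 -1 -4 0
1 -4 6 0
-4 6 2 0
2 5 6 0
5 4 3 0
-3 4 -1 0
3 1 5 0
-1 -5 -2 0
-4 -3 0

Satisfiable

Suppose x4 = False.
The clause (¬x3) is unit, so x3 = False.
The clause (x5) is unit, so x5 = True.
Suppose x1 = False.
All clauses hold; x2, x6 can take either value.
A satisfying assignment: x1=False,  x2=True,  x3=False,  x4=False,  x5=True,  x6=True.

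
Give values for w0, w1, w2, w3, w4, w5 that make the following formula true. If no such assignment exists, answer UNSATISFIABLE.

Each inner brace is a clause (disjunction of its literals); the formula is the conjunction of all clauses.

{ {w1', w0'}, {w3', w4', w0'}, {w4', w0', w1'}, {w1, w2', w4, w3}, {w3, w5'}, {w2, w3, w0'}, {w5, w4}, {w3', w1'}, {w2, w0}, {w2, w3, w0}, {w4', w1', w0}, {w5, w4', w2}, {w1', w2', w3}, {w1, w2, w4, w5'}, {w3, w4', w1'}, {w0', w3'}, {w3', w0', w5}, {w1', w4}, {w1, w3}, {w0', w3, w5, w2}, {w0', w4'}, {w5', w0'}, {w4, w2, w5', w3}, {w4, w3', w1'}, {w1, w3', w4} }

Suppose w1 = 0.
The clause (w3) is unit, so w3 = 1.
The clause (w0') is unit, so w0 = 0.
The clause (w2) is unit, so w2 = 1.
The clause (w4) is unit, so w4 = 1.
No clause remains; w5 is free.

w0=0, w1=0, w2=1, w3=1, w4=1, w5=0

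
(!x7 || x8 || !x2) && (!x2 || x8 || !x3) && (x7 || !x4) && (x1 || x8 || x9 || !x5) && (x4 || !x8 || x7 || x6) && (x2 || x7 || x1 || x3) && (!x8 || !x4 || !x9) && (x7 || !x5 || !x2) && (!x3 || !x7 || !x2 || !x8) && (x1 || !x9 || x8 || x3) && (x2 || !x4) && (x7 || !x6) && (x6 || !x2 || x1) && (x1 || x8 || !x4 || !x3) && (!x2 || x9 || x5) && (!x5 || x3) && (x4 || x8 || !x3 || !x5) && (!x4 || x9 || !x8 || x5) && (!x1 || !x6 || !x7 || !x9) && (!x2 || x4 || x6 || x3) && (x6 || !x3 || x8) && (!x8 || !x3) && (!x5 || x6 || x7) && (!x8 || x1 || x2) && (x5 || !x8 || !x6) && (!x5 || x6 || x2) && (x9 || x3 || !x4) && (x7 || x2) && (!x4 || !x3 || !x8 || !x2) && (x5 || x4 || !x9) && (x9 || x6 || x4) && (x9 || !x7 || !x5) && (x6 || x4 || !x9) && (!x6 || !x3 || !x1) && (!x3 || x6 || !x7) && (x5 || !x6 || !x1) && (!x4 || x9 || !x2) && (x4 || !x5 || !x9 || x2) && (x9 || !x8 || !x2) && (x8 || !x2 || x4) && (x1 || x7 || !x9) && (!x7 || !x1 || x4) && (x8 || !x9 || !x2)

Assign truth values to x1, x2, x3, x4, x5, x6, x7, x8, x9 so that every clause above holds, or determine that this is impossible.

Try x7 = true.
Try x8 = false.
The clause (!x2) is unit, so x2 = false.
The clause (!x4) is unit, so x4 = false.
The clause (!x1) is unit, so x1 = false.
Try x9 = false.
The clause (!x5) is unit, so x5 = false.
The clause (x6) is unit, so x6 = true.
All clauses hold; x3 can take either value.

x1: false,  x2: false,  x3: false,  x4: false,  x5: false,  x6: true,  x7: true,  x8: false,  x9: false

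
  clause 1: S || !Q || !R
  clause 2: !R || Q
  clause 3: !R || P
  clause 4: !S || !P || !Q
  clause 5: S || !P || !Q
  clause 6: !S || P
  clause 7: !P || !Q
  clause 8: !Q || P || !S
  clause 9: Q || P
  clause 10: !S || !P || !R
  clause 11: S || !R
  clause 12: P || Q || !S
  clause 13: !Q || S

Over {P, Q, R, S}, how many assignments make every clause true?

There are 2^4 = 16 truth assignments over (P, Q, R, S).
Check each against the 13 clauses (columns in the order P, Q, R, S):
  F F F F  ✗ fails (Q || P)
  F F F T  ✗ fails (!S || P)
  F F T F  ✗ fails (!R || Q)
  F F T T  ✗ fails (!R || Q)
  F T F F  ✗ fails (!Q || S)
  F T F T  ✗ fails (!S || P)
  F T T F  ✗ fails (S || !Q || !R)
  F T T T  ✗ fails (!R || P)
  T F F F  ✓ satisfies all
  T F F T  ✓ satisfies all
  T F T F  ✗ fails (!R || Q)
  T F T T  ✗ fails (!R || Q)
  T T F F  ✗ fails (S || !P || !Q)
  T T F T  ✗ fails (!S || !P || !Q)
  T T T F  ✗ fails (S || !Q || !R)
  T T T T  ✗ fails (!S || !P || !Q)
2 of the 16 rows are models.

2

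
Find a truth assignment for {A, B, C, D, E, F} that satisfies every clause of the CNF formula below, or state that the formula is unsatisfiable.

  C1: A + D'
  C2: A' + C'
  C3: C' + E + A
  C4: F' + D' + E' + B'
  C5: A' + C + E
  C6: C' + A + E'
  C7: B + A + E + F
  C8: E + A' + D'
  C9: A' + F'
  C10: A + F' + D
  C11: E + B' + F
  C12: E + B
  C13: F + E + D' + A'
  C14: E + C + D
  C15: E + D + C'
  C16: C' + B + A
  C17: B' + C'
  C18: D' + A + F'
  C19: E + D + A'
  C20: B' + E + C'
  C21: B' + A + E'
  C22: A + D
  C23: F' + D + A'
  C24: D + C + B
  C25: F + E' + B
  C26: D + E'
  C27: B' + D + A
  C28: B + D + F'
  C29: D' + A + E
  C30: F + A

Branch on A: set A = 1.
Unit clause (C') forces C = 0.
Unit clause (E) forces E = 1.
Unit clause (F') forces F = 0.
Unit clause (B) forces B = 1.
Unit clause (D) forces D = 1.
Every clause now holds.

A: 1; B: 1; C: 0; D: 1; E: 1; F: 0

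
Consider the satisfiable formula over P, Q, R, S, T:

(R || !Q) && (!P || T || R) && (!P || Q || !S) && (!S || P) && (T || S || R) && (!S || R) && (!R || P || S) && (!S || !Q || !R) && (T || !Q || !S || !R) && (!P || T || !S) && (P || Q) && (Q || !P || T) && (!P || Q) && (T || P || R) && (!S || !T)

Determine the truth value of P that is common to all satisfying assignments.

Suppose P = false.
The clause (!S) is unit, so S = false.
The clause (!R) is unit, so R = false.
The clause (!Q) is unit, so Q = false.
But (Q) is also a unit clause — contradiction.
So every satisfying assignment has P = True.

True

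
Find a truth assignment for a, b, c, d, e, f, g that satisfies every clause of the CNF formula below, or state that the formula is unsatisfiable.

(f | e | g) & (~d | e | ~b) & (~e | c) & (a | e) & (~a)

a: 0, b: 0, c: 1, d: 0, e: 1, f: 1, g: 0

Unit clause (~a) forces a = 0.
Unit clause (e) forces e = 1.
Unit clause (c) forces c = 1.
All clauses hold; b, d, f, g can take either value.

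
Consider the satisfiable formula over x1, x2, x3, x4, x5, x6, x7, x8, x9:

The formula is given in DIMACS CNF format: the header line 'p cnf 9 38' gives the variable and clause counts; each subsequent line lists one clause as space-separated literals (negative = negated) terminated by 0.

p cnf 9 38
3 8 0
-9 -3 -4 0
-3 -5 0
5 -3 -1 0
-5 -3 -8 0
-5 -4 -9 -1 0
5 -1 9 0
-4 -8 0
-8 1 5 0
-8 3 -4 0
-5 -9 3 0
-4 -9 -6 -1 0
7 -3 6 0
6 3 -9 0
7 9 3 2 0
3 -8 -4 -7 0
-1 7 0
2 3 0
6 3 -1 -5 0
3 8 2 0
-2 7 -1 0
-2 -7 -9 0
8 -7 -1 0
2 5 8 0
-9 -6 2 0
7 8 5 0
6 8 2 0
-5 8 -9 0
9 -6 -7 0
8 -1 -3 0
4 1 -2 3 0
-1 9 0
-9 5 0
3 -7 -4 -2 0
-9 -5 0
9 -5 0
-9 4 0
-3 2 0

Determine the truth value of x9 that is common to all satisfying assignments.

Suppose x9 = True.
From the singleton clause (x5), x5 = True.
That conflicts with the unit clause (¬x5).
So every satisfying assignment has x9 = False.

False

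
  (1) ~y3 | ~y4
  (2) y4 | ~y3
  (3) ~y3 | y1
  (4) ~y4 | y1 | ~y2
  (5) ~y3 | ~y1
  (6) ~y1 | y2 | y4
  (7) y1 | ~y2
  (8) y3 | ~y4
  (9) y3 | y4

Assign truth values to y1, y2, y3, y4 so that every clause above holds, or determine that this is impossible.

Try y3 = 0.
The clause (~y4) is unit, so y4 = 0.
Now (y4) is unsatisfied and unit — conflict.
That branch fails; take y3 = 1 instead.
The clause (~y4) is unit, so y4 = 0.
Now (y4) is unsatisfied and unit — conflict.
Neither y3 = 1 nor y3 = 0 works.

UNSATISFIABLE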